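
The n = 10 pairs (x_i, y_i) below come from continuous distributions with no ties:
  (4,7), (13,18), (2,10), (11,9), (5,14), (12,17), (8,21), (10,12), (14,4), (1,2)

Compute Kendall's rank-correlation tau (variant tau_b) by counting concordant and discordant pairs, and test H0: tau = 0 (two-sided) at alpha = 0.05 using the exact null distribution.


Step 1: Enumerate the 45 unordered pairs (i,j) with i<j and classify each by sign(x_j-x_i) * sign(y_j-y_i).
  (1,2):dx=+9,dy=+11->C; (1,3):dx=-2,dy=+3->D; (1,4):dx=+7,dy=+2->C; (1,5):dx=+1,dy=+7->C
  (1,6):dx=+8,dy=+10->C; (1,7):dx=+4,dy=+14->C; (1,8):dx=+6,dy=+5->C; (1,9):dx=+10,dy=-3->D
  (1,10):dx=-3,dy=-5->C; (2,3):dx=-11,dy=-8->C; (2,4):dx=-2,dy=-9->C; (2,5):dx=-8,dy=-4->C
  (2,6):dx=-1,dy=-1->C; (2,7):dx=-5,dy=+3->D; (2,8):dx=-3,dy=-6->C; (2,9):dx=+1,dy=-14->D
  (2,10):dx=-12,dy=-16->C; (3,4):dx=+9,dy=-1->D; (3,5):dx=+3,dy=+4->C; (3,6):dx=+10,dy=+7->C
  (3,7):dx=+6,dy=+11->C; (3,8):dx=+8,dy=+2->C; (3,9):dx=+12,dy=-6->D; (3,10):dx=-1,dy=-8->C
  (4,5):dx=-6,dy=+5->D; (4,6):dx=+1,dy=+8->C; (4,7):dx=-3,dy=+12->D; (4,8):dx=-1,dy=+3->D
  (4,9):dx=+3,dy=-5->D; (4,10):dx=-10,dy=-7->C; (5,6):dx=+7,dy=+3->C; (5,7):dx=+3,dy=+7->C
  (5,8):dx=+5,dy=-2->D; (5,9):dx=+9,dy=-10->D; (5,10):dx=-4,dy=-12->C; (6,7):dx=-4,dy=+4->D
  (6,8):dx=-2,dy=-5->C; (6,9):dx=+2,dy=-13->D; (6,10):dx=-11,dy=-15->C; (7,8):dx=+2,dy=-9->D
  (7,9):dx=+6,dy=-17->D; (7,10):dx=-7,dy=-19->C; (8,9):dx=+4,dy=-8->D; (8,10):dx=-9,dy=-10->C
  (9,10):dx=-13,dy=-2->C
Step 2: C = 28, D = 17, total pairs = 45.
Step 3: tau = (C - D)/(n(n-1)/2) = (28 - 17)/45 = 0.244444.
Step 4: Exact two-sided p-value (enumerate n! = 3628800 permutations of y under H0): p = 0.380720.
Step 5: alpha = 0.05. fail to reject H0.

tau_b = 0.2444 (C=28, D=17), p = 0.380720, fail to reject H0.


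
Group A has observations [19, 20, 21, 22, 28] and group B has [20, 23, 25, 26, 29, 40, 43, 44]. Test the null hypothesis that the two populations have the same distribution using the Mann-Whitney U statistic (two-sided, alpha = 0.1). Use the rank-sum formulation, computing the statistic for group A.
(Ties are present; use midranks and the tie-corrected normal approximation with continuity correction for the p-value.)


Step 1: Combine and sort all 13 observations; assign midranks.
sorted (value, group): (19,X), (20,X), (20,Y), (21,X), (22,X), (23,Y), (25,Y), (26,Y), (28,X), (29,Y), (40,Y), (43,Y), (44,Y)
ranks: 19->1, 20->2.5, 20->2.5, 21->4, 22->5, 23->6, 25->7, 26->8, 28->9, 29->10, 40->11, 43->12, 44->13
Step 2: Rank sum for X: R1 = 1 + 2.5 + 4 + 5 + 9 = 21.5.
Step 3: U_X = R1 - n1(n1+1)/2 = 21.5 - 5*6/2 = 21.5 - 15 = 6.5.
       U_Y = n1*n2 - U_X = 40 - 6.5 = 33.5.
Step 4: Ties are present, so use the tie-corrected normal approximation (with continuity correction) for the p-value.
Step 5: p-value = 0.056699; compare to alpha = 0.1. reject H0.

U_X = 6.5, p = 0.056699, reject H0 at alpha = 0.1.


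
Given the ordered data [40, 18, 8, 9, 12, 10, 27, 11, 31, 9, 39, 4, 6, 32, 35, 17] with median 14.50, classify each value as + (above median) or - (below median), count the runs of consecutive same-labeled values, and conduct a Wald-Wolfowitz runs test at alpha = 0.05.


Step 1: Compute median = 14.50; label A = above, B = below.
Labels in order: AABBBBABABABBAAA  (n_A = 8, n_B = 8)
Step 2: Count runs R = 9.
Step 3: Under H0 (random ordering), E[R] = 2*n_A*n_B/(n_A+n_B) + 1 = 2*8*8/16 + 1 = 9.0000.
        Var[R] = 2*n_A*n_B*(2*n_A*n_B - n_A - n_B) / ((n_A+n_B)^2 * (n_A+n_B-1)) = 14336/3840 = 3.7333.
        SD[R] = 1.9322.
Step 4: R = E[R], so z = 0 with no continuity correction.
Step 5: Two-sided p-value via normal approximation = 2*(1 - Phi(|z|)) = 1.000000.
Step 6: alpha = 0.05. fail to reject H0.

R = 9, z = 0.0000, p = 1.000000, fail to reject H0.


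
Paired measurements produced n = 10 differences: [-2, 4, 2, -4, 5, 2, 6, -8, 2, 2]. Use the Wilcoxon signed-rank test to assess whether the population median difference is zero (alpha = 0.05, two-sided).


Step 1: Drop any zero differences (none here) and take |d_i|.
|d| = [2, 4, 2, 4, 5, 2, 6, 8, 2, 2]
Step 2: Midrank |d_i| (ties get averaged ranks).
ranks: |2|->3, |4|->6.5, |2|->3, |4|->6.5, |5|->8, |2|->3, |6|->9, |8|->10, |2|->3, |2|->3
Step 3: Attach original signs; sum ranks with positive sign and with negative sign.
W+ = 6.5 + 3 + 8 + 3 + 9 + 3 + 3 = 35.5
W- = 3 + 6.5 + 10 = 19.5
(Check: W+ + W- = 55 should equal n(n+1)/2 = 55.)
Step 4: Test statistic W = min(W+, W-) = 19.5.
Step 5: Ties in |d|, so use the tie-corrected normal approximation.
        E[W] = n(n+1)/4 = 10*11/4 = 27.5.
        Tie groups: |d|=2 (t=5), |d|=4 (t=2); sum(t^3 - t) = 126.
        Var[W] = n(n+1)(2n+1)/24 - sum(t^3-t)/48 = 2310/24 - 126/48 = 93.625.
        z = (W - E[W]) / sqrt(Var[W]) = (19.5 - 27.5) / 9.6760 = -0.8268.
        Two-sided p = 2*Phi(z) = 0.408357.
Step 6: alpha = 0.05. fail to reject H0.

W+ = 35.5, W- = 19.5, W = min = 19.5, p = 0.408357, fail to reject H0.


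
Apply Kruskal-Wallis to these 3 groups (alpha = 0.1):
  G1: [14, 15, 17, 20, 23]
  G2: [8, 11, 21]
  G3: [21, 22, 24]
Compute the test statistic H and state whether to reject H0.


Step 1: Combine all N = 11 observations and assign midranks.
sorted (value, group, rank): (8,G2,1), (11,G2,2), (14,G1,3), (15,G1,4), (17,G1,5), (20,G1,6), (21,G2,7.5), (21,G3,7.5), (22,G3,9), (23,G1,10), (24,G3,11)
Step 2: Sum ranks within each group.
R_1 = 28 (n_1 = 5)
R_2 = 10.5 (n_2 = 3)
R_3 = 27.5 (n_3 = 3)
Step 3: H = 12/(N(N+1)) * sum(R_i^2/n_i) - 3(N+1)
     = 12/(11*12) * (28^2/5 + 10.5^2/3 + 27.5^2/3) - 3*12
     = 0.090909 * 445.633 - 36
     = 4.512121.
Step 4: Ties present; correction factor C = 1 - 6/(11^3 - 11) = 0.995455. Corrected H = 4.512121 / 0.995455 = 4.532725.
Step 5: Under H0, H ~ chi^2(2); p-value = 0.103689.
Step 6: alpha = 0.1. fail to reject H0.

H = 4.5327, df = 2, p = 0.103689, fail to reject H0.


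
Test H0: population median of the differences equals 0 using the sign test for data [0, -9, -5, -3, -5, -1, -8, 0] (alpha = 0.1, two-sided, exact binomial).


Step 1: Discard zero differences. Original n = 8; n_eff = number of nonzero differences = 6.
Nonzero differences (with sign): -9, -5, -3, -5, -1, -8
Step 2: Count signs: positive = 0, negative = 6.
Step 3: Under H0: P(positive) = 0.5, so the number of positives S ~ Bin(6, 0.5).
Step 4: Two-sided exact p-value = sum of Bin(6,0.5) probabilities at or below the observed probability = 0.031250.
Step 5: alpha = 0.1. reject H0.

n_eff = 6, pos = 0, neg = 6, p = 0.031250, reject H0.


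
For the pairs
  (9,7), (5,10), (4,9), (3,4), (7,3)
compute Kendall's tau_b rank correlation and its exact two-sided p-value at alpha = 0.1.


Step 1: Enumerate the 10 unordered pairs (i,j) with i<j and classify each by sign(x_j-x_i) * sign(y_j-y_i).
  (1,2):dx=-4,dy=+3->D; (1,3):dx=-5,dy=+2->D; (1,4):dx=-6,dy=-3->C; (1,5):dx=-2,dy=-4->C
  (2,3):dx=-1,dy=-1->C; (2,4):dx=-2,dy=-6->C; (2,5):dx=+2,dy=-7->D; (3,4):dx=-1,dy=-5->C
  (3,5):dx=+3,dy=-6->D; (4,5):dx=+4,dy=-1->D
Step 2: C = 5, D = 5, total pairs = 10.
Step 3: tau = (C - D)/(n(n-1)/2) = (5 - 5)/10 = 0.000000.
Step 4: Exact two-sided p-value (enumerate n! = 120 permutations of y under H0): p = 1.000000.
Step 5: alpha = 0.1. fail to reject H0.

tau_b = 0.0000 (C=5, D=5), p = 1.000000, fail to reject H0.


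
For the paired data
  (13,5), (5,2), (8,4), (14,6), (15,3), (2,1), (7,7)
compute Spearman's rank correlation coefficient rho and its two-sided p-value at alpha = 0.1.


Step 1: Rank x and y separately (midranks; no ties here).
rank(x): 13->5, 5->2, 8->4, 14->6, 15->7, 2->1, 7->3
rank(y): 5->5, 2->2, 4->4, 6->6, 3->3, 1->1, 7->7
Step 2: d_i = R_x(i) - R_y(i); compute d_i^2.
  (5-5)^2=0, (2-2)^2=0, (4-4)^2=0, (6-6)^2=0, (7-3)^2=16, (1-1)^2=0, (3-7)^2=16
sum(d^2) = 32.
Step 3: rho = 1 - 6*32 / (7*(7^2 - 1)) = 1 - 192/336 = 0.428571.
Step 4: Under H0, t = rho * sqrt((n-2)/(1-rho^2)) = 1.0607 ~ t(5).
Step 5: Two-sided p-value from the t-distribution with 5 df = 0.337368.
Step 6: alpha = 0.1. fail to reject H0.

rho = 0.4286, p = 0.337368, fail to reject H0 at alpha = 0.1.


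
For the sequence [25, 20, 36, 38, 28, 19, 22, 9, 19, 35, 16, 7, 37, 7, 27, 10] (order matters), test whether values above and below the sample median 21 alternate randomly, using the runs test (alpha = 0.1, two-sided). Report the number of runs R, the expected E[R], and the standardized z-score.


Step 1: Compute median = 21; label A = above, B = below.
Labels in order: ABAAABABBABBABAB  (n_A = 8, n_B = 8)
Step 2: Count runs R = 12.
Step 3: Under H0 (random ordering), E[R] = 2*n_A*n_B/(n_A+n_B) + 1 = 2*8*8/16 + 1 = 9.0000.
        Var[R] = 2*n_A*n_B*(2*n_A*n_B - n_A - n_B) / ((n_A+n_B)^2 * (n_A+n_B-1)) = 14336/3840 = 3.7333.
        SD[R] = 1.9322.
Step 4: Continuity-corrected z = (R - 0.5 - E[R]) / SD[R] = (12 - 0.5 - 9.0000) / 1.9322 = 1.2939.
Step 5: Two-sided p-value via normal approximation = 2*(1 - Phi(|z|)) = 0.195709.
Step 6: alpha = 0.1. fail to reject H0.

R = 12, z = 1.2939, p = 0.195709, fail to reject H0.


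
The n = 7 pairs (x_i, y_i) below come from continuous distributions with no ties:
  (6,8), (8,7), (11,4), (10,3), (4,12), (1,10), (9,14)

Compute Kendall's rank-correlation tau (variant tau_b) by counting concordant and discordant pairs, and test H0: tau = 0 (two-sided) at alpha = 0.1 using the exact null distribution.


Step 1: Enumerate the 21 unordered pairs (i,j) with i<j and classify each by sign(x_j-x_i) * sign(y_j-y_i).
  (1,2):dx=+2,dy=-1->D; (1,3):dx=+5,dy=-4->D; (1,4):dx=+4,dy=-5->D; (1,5):dx=-2,dy=+4->D
  (1,6):dx=-5,dy=+2->D; (1,7):dx=+3,dy=+6->C; (2,3):dx=+3,dy=-3->D; (2,4):dx=+2,dy=-4->D
  (2,5):dx=-4,dy=+5->D; (2,6):dx=-7,dy=+3->D; (2,7):dx=+1,dy=+7->C; (3,4):dx=-1,dy=-1->C
  (3,5):dx=-7,dy=+8->D; (3,6):dx=-10,dy=+6->D; (3,7):dx=-2,dy=+10->D; (4,5):dx=-6,dy=+9->D
  (4,6):dx=-9,dy=+7->D; (4,7):dx=-1,dy=+11->D; (5,6):dx=-3,dy=-2->C; (5,7):dx=+5,dy=+2->C
  (6,7):dx=+8,dy=+4->C
Step 2: C = 6, D = 15, total pairs = 21.
Step 3: tau = (C - D)/(n(n-1)/2) = (6 - 15)/21 = -0.428571.
Step 4: Exact two-sided p-value (enumerate n! = 5040 permutations of y under H0): p = 0.238889.
Step 5: alpha = 0.1. fail to reject H0.

tau_b = -0.4286 (C=6, D=15), p = 0.238889, fail to reject H0.


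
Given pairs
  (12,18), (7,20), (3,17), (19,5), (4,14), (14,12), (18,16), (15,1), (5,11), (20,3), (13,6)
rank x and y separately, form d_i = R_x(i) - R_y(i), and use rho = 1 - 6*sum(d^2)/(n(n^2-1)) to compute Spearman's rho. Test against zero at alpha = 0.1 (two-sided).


Step 1: Rank x and y separately (midranks; no ties here).
rank(x): 12->5, 7->4, 3->1, 19->10, 4->2, 14->7, 18->9, 15->8, 5->3, 20->11, 13->6
rank(y): 18->10, 20->11, 17->9, 5->3, 14->7, 12->6, 16->8, 1->1, 11->5, 3->2, 6->4
Step 2: d_i = R_x(i) - R_y(i); compute d_i^2.
  (5-10)^2=25, (4-11)^2=49, (1-9)^2=64, (10-3)^2=49, (2-7)^2=25, (7-6)^2=1, (9-8)^2=1, (8-1)^2=49, (3-5)^2=4, (11-2)^2=81, (6-4)^2=4
sum(d^2) = 352.
Step 3: rho = 1 - 6*352 / (11*(11^2 - 1)) = 1 - 2112/1320 = -0.600000.
Step 4: Under H0, t = rho * sqrt((n-2)/(1-rho^2)) = -2.2500 ~ t(9).
Step 5: Two-sided p-value from the t-distribution with 9 df = 0.051003.
Step 6: alpha = 0.1. reject H0.

rho = -0.6000, p = 0.051003, reject H0 at alpha = 0.1.


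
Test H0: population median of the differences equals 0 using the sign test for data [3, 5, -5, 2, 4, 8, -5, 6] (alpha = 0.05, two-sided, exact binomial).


Step 1: Discard zero differences. Original n = 8; n_eff = number of nonzero differences = 8.
Nonzero differences (with sign): +3, +5, -5, +2, +4, +8, -5, +6
Step 2: Count signs: positive = 6, negative = 2.
Step 3: Under H0: P(positive) = 0.5, so the number of positives S ~ Bin(8, 0.5).
Step 4: Two-sided exact p-value = sum of Bin(8,0.5) probabilities at or below the observed probability = 0.289062.
Step 5: alpha = 0.05. fail to reject H0.

n_eff = 8, pos = 6, neg = 2, p = 0.289062, fail to reject H0.


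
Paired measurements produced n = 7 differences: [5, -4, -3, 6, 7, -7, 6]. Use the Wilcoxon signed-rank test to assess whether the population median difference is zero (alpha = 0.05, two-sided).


Step 1: Drop any zero differences (none here) and take |d_i|.
|d| = [5, 4, 3, 6, 7, 7, 6]
Step 2: Midrank |d_i| (ties get averaged ranks).
ranks: |5|->3, |4|->2, |3|->1, |6|->4.5, |7|->6.5, |7|->6.5, |6|->4.5
Step 3: Attach original signs; sum ranks with positive sign and with negative sign.
W+ = 3 + 4.5 + 6.5 + 4.5 = 18.5
W- = 2 + 1 + 6.5 = 9.5
(Check: W+ + W- = 28 should equal n(n+1)/2 = 28.)
Step 4: Test statistic W = min(W+, W-) = 9.5.
Step 5: Ties in |d|, so use the tie-corrected normal approximation.
        E[W] = n(n+1)/4 = 7*8/4 = 14.
        Tie groups: |d|=6 (t=2), |d|=7 (t=2); sum(t^3 - t) = 12.
        Var[W] = n(n+1)(2n+1)/24 - sum(t^3-t)/48 = 840/24 - 12/48 = 34.75.
        z = (W - E[W]) / sqrt(Var[W]) = (9.5 - 14) / 5.8949 = -0.7634.
        Two-sided p = 2*Phi(z) = 0.445243.
Step 6: alpha = 0.05. fail to reject H0.

W+ = 18.5, W- = 9.5, W = min = 9.5, p = 0.445243, fail to reject H0.


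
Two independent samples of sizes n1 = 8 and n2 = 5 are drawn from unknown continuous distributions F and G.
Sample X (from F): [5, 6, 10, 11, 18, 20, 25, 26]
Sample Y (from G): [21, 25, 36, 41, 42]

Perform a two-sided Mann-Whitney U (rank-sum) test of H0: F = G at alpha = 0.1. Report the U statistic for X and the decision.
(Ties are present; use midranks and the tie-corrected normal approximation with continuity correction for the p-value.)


Step 1: Combine and sort all 13 observations; assign midranks.
sorted (value, group): (5,X), (6,X), (10,X), (11,X), (18,X), (20,X), (21,Y), (25,X), (25,Y), (26,X), (36,Y), (41,Y), (42,Y)
ranks: 5->1, 6->2, 10->3, 11->4, 18->5, 20->6, 21->7, 25->8.5, 25->8.5, 26->10, 36->11, 41->12, 42->13
Step 2: Rank sum for X: R1 = 1 + 2 + 3 + 4 + 5 + 6 + 8.5 + 10 = 39.5.
Step 3: U_X = R1 - n1(n1+1)/2 = 39.5 - 8*9/2 = 39.5 - 36 = 3.5.
       U_Y = n1*n2 - U_X = 40 - 3.5 = 36.5.
Step 4: Ties are present, so use the tie-corrected normal approximation (with continuity correction) for the p-value.
Step 5: p-value = 0.019007; compare to alpha = 0.1. reject H0.

U_X = 3.5, p = 0.019007, reject H0 at alpha = 0.1.


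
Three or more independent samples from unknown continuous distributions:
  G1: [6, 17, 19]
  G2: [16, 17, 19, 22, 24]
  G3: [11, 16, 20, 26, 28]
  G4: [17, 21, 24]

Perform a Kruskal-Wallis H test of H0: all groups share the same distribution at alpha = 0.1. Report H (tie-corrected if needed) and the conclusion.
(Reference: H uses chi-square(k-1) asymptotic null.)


Step 1: Combine all N = 16 observations and assign midranks.
sorted (value, group, rank): (6,G1,1), (11,G3,2), (16,G2,3.5), (16,G3,3.5), (17,G1,6), (17,G2,6), (17,G4,6), (19,G1,8.5), (19,G2,8.5), (20,G3,10), (21,G4,11), (22,G2,12), (24,G2,13.5), (24,G4,13.5), (26,G3,15), (28,G3,16)
Step 2: Sum ranks within each group.
R_1 = 15.5 (n_1 = 3)
R_2 = 43.5 (n_2 = 5)
R_3 = 46.5 (n_3 = 5)
R_4 = 30.5 (n_4 = 3)
Step 3: H = 12/(N(N+1)) * sum(R_i^2/n_i) - 3(N+1)
     = 12/(16*17) * (15.5^2/3 + 43.5^2/5 + 46.5^2/5 + 30.5^2/3) - 3*17
     = 0.044118 * 1201.07 - 51
     = 1.988235.
Step 4: Ties present; correction factor C = 1 - 42/(16^3 - 16) = 0.989706. Corrected H = 1.988235 / 0.989706 = 2.008915.
Step 5: Under H0, H ~ chi^2(3); p-value = 0.570558.
Step 6: alpha = 0.1. fail to reject H0.

H = 2.0089, df = 3, p = 0.570558, fail to reject H0.


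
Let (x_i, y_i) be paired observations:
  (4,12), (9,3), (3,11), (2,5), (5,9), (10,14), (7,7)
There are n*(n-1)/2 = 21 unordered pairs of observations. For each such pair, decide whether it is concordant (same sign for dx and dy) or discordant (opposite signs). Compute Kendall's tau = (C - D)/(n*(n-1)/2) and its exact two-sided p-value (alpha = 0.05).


Step 1: Enumerate the 21 unordered pairs (i,j) with i<j and classify each by sign(x_j-x_i) * sign(y_j-y_i).
  (1,2):dx=+5,dy=-9->D; (1,3):dx=-1,dy=-1->C; (1,4):dx=-2,dy=-7->C; (1,5):dx=+1,dy=-3->D
  (1,6):dx=+6,dy=+2->C; (1,7):dx=+3,dy=-5->D; (2,3):dx=-6,dy=+8->D; (2,4):dx=-7,dy=+2->D
  (2,5):dx=-4,dy=+6->D; (2,6):dx=+1,dy=+11->C; (2,7):dx=-2,dy=+4->D; (3,4):dx=-1,dy=-6->C
  (3,5):dx=+2,dy=-2->D; (3,6):dx=+7,dy=+3->C; (3,7):dx=+4,dy=-4->D; (4,5):dx=+3,dy=+4->C
  (4,6):dx=+8,dy=+9->C; (4,7):dx=+5,dy=+2->C; (5,6):dx=+5,dy=+5->C; (5,7):dx=+2,dy=-2->D
  (6,7):dx=-3,dy=-7->C
Step 2: C = 11, D = 10, total pairs = 21.
Step 3: tau = (C - D)/(n(n-1)/2) = (11 - 10)/21 = 0.047619.
Step 4: Exact two-sided p-value (enumerate n! = 5040 permutations of y under H0): p = 1.000000.
Step 5: alpha = 0.05. fail to reject H0.

tau_b = 0.0476 (C=11, D=10), p = 1.000000, fail to reject H0.


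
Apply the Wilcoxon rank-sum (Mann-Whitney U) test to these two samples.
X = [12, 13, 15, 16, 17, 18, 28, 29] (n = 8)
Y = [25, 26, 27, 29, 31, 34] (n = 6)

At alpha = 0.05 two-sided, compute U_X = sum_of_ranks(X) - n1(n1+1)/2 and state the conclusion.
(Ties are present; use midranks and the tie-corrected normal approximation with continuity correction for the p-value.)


Step 1: Combine and sort all 14 observations; assign midranks.
sorted (value, group): (12,X), (13,X), (15,X), (16,X), (17,X), (18,X), (25,Y), (26,Y), (27,Y), (28,X), (29,X), (29,Y), (31,Y), (34,Y)
ranks: 12->1, 13->2, 15->3, 16->4, 17->5, 18->6, 25->7, 26->8, 27->9, 28->10, 29->11.5, 29->11.5, 31->13, 34->14
Step 2: Rank sum for X: R1 = 1 + 2 + 3 + 4 + 5 + 6 + 10 + 11.5 = 42.5.
Step 3: U_X = R1 - n1(n1+1)/2 = 42.5 - 8*9/2 = 42.5 - 36 = 6.5.
       U_Y = n1*n2 - U_X = 48 - 6.5 = 41.5.
Step 4: Ties are present, so use the tie-corrected normal approximation (with continuity correction) for the p-value.
Step 5: p-value = 0.028013; compare to alpha = 0.05. reject H0.

U_X = 6.5, p = 0.028013, reject H0 at alpha = 0.05.


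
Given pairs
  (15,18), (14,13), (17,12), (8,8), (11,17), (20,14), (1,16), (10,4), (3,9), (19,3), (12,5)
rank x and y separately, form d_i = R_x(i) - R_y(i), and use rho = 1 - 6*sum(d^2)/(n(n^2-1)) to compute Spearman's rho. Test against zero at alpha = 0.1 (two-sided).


Step 1: Rank x and y separately (midranks; no ties here).
rank(x): 15->8, 14->7, 17->9, 8->3, 11->5, 20->11, 1->1, 10->4, 3->2, 19->10, 12->6
rank(y): 18->11, 13->7, 12->6, 8->4, 17->10, 14->8, 16->9, 4->2, 9->5, 3->1, 5->3
Step 2: d_i = R_x(i) - R_y(i); compute d_i^2.
  (8-11)^2=9, (7-7)^2=0, (9-6)^2=9, (3-4)^2=1, (5-10)^2=25, (11-8)^2=9, (1-9)^2=64, (4-2)^2=4, (2-5)^2=9, (10-1)^2=81, (6-3)^2=9
sum(d^2) = 220.
Step 3: rho = 1 - 6*220 / (11*(11^2 - 1)) = 1 - 1320/1320 = 0.000000.
Step 4: Under H0, t = rho * sqrt((n-2)/(1-rho^2)) = 0.0000 ~ t(9).
Step 5: Two-sided p-value from the t-distribution with 9 df = 1.000000.
Step 6: alpha = 0.1. fail to reject H0.

rho = 0.0000, p = 1.000000, fail to reject H0 at alpha = 0.1.


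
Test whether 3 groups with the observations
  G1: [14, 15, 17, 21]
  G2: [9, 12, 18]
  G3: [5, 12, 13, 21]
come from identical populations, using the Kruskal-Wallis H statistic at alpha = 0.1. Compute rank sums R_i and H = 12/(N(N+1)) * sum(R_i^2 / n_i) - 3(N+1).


Step 1: Combine all N = 11 observations and assign midranks.
sorted (value, group, rank): (5,G3,1), (9,G2,2), (12,G2,3.5), (12,G3,3.5), (13,G3,5), (14,G1,6), (15,G1,7), (17,G1,8), (18,G2,9), (21,G1,10.5), (21,G3,10.5)
Step 2: Sum ranks within each group.
R_1 = 31.5 (n_1 = 4)
R_2 = 14.5 (n_2 = 3)
R_3 = 20 (n_3 = 4)
Step 3: H = 12/(N(N+1)) * sum(R_i^2/n_i) - 3(N+1)
     = 12/(11*12) * (31.5^2/4 + 14.5^2/3 + 20^2/4) - 3*12
     = 0.090909 * 418.146 - 36
     = 2.013258.
Step 4: Ties present; correction factor C = 1 - 12/(11^3 - 11) = 0.990909. Corrected H = 2.013258 / 0.990909 = 2.031728.
Step 5: Under H0, H ~ chi^2(2); p-value = 0.362089.
Step 6: alpha = 0.1. fail to reject H0.

H = 2.0317, df = 2, p = 0.362089, fail to reject H0.


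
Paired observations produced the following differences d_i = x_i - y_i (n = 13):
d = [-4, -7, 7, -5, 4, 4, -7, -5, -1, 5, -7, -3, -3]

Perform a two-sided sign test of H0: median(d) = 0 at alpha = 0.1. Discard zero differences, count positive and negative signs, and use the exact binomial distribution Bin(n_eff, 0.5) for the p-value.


Step 1: Discard zero differences. Original n = 13; n_eff = number of nonzero differences = 13.
Nonzero differences (with sign): -4, -7, +7, -5, +4, +4, -7, -5, -1, +5, -7, -3, -3
Step 2: Count signs: positive = 4, negative = 9.
Step 3: Under H0: P(positive) = 0.5, so the number of positives S ~ Bin(13, 0.5).
Step 4: Two-sided exact p-value = sum of Bin(13,0.5) probabilities at or below the observed probability = 0.266846.
Step 5: alpha = 0.1. fail to reject H0.

n_eff = 13, pos = 4, neg = 9, p = 0.266846, fail to reject H0.


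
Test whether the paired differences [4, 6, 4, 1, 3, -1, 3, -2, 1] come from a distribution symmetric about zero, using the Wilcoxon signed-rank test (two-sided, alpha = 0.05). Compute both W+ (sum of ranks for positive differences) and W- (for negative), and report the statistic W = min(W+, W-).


Step 1: Drop any zero differences (none here) and take |d_i|.
|d| = [4, 6, 4, 1, 3, 1, 3, 2, 1]
Step 2: Midrank |d_i| (ties get averaged ranks).
ranks: |4|->7.5, |6|->9, |4|->7.5, |1|->2, |3|->5.5, |1|->2, |3|->5.5, |2|->4, |1|->2
Step 3: Attach original signs; sum ranks with positive sign and with negative sign.
W+ = 7.5 + 9 + 7.5 + 2 + 5.5 + 5.5 + 2 = 39
W- = 2 + 4 = 6
(Check: W+ + W- = 45 should equal n(n+1)/2 = 45.)
Step 4: Test statistic W = min(W+, W-) = 6.
Step 5: Ties in |d|, so use the tie-corrected normal approximation.
        E[W] = n(n+1)/4 = 9*10/4 = 22.5.
        Tie groups: |d|=1 (t=3), |d|=3 (t=2), |d|=4 (t=2); sum(t^3 - t) = 36.
        Var[W] = n(n+1)(2n+1)/24 - sum(t^3-t)/48 = 1710/24 - 36/48 = 70.5.
        z = (W - E[W]) / sqrt(Var[W]) = (6 - 22.5) / 8.3964 = -1.9651.
        Two-sided p = 2*Phi(z) = 0.049400.
Step 6: alpha = 0.05. reject H0.

W+ = 39, W- = 6, W = min = 6, p = 0.049400, reject H0.


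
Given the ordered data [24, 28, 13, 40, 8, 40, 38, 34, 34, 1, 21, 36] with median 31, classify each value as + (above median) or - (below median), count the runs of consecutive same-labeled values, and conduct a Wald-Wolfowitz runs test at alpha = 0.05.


Step 1: Compute median = 31; label A = above, B = below.
Labels in order: BBBABAAAABBA  (n_A = 6, n_B = 6)
Step 2: Count runs R = 6.
Step 3: Under H0 (random ordering), E[R] = 2*n_A*n_B/(n_A+n_B) + 1 = 2*6*6/12 + 1 = 7.0000.
        Var[R] = 2*n_A*n_B*(2*n_A*n_B - n_A - n_B) / ((n_A+n_B)^2 * (n_A+n_B-1)) = 4320/1584 = 2.7273.
        SD[R] = 1.6514.
Step 4: Continuity-corrected z = (R + 0.5 - E[R]) / SD[R] = (6 + 0.5 - 7.0000) / 1.6514 = -0.3028.
Step 5: Two-sided p-value via normal approximation = 2*(1 - Phi(|z|)) = 0.762069.
Step 6: alpha = 0.05. fail to reject H0.

R = 6, z = -0.3028, p = 0.762069, fail to reject H0.


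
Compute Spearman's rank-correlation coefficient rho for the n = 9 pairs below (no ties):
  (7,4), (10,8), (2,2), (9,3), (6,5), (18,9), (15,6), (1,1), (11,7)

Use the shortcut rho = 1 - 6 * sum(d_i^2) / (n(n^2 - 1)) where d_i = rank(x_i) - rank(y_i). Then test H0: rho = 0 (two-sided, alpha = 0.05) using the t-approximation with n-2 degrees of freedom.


Step 1: Rank x and y separately (midranks; no ties here).
rank(x): 7->4, 10->6, 2->2, 9->5, 6->3, 18->9, 15->8, 1->1, 11->7
rank(y): 4->4, 8->8, 2->2, 3->3, 5->5, 9->9, 6->6, 1->1, 7->7
Step 2: d_i = R_x(i) - R_y(i); compute d_i^2.
  (4-4)^2=0, (6-8)^2=4, (2-2)^2=0, (5-3)^2=4, (3-5)^2=4, (9-9)^2=0, (8-6)^2=4, (1-1)^2=0, (7-7)^2=0
sum(d^2) = 16.
Step 3: rho = 1 - 6*16 / (9*(9^2 - 1)) = 1 - 96/720 = 0.866667.
Step 4: Under H0, t = rho * sqrt((n-2)/(1-rho^2)) = 4.5962 ~ t(7).
Step 5: Two-sided p-value from the t-distribution with 7 df = 0.002495.
Step 6: alpha = 0.05. reject H0.

rho = 0.8667, p = 0.002495, reject H0 at alpha = 0.05.


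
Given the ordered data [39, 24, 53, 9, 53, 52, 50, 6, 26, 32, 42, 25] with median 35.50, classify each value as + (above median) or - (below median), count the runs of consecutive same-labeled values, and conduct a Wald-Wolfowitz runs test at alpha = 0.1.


Step 1: Compute median = 35.50; label A = above, B = below.
Labels in order: ABABAAABBBAB  (n_A = 6, n_B = 6)
Step 2: Count runs R = 8.
Step 3: Under H0 (random ordering), E[R] = 2*n_A*n_B/(n_A+n_B) + 1 = 2*6*6/12 + 1 = 7.0000.
        Var[R] = 2*n_A*n_B*(2*n_A*n_B - n_A - n_B) / ((n_A+n_B)^2 * (n_A+n_B-1)) = 4320/1584 = 2.7273.
        SD[R] = 1.6514.
Step 4: Continuity-corrected z = (R - 0.5 - E[R]) / SD[R] = (8 - 0.5 - 7.0000) / 1.6514 = 0.3028.
Step 5: Two-sided p-value via normal approximation = 2*(1 - Phi(|z|)) = 0.762069.
Step 6: alpha = 0.1. fail to reject H0.

R = 8, z = 0.3028, p = 0.762069, fail to reject H0.


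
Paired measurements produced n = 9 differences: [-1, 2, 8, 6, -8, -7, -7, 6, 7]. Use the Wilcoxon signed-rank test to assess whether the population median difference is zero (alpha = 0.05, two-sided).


Step 1: Drop any zero differences (none here) and take |d_i|.
|d| = [1, 2, 8, 6, 8, 7, 7, 6, 7]
Step 2: Midrank |d_i| (ties get averaged ranks).
ranks: |1|->1, |2|->2, |8|->8.5, |6|->3.5, |8|->8.5, |7|->6, |7|->6, |6|->3.5, |7|->6
Step 3: Attach original signs; sum ranks with positive sign and with negative sign.
W+ = 2 + 8.5 + 3.5 + 3.5 + 6 = 23.5
W- = 1 + 8.5 + 6 + 6 = 21.5
(Check: W+ + W- = 45 should equal n(n+1)/2 = 45.)
Step 4: Test statistic W = min(W+, W-) = 21.5.
Step 5: Ties in |d|, so use the tie-corrected normal approximation.
        E[W] = n(n+1)/4 = 9*10/4 = 22.5.
        Tie groups: |d|=6 (t=2), |d|=7 (t=3), |d|=8 (t=2); sum(t^3 - t) = 36.
        Var[W] = n(n+1)(2n+1)/24 - sum(t^3-t)/48 = 1710/24 - 36/48 = 70.5.
        z = (W - E[W]) / sqrt(Var[W]) = (21.5 - 22.5) / 8.3964 = -0.1191.
        Two-sided p = 2*Phi(z) = 0.905198.
Step 6: alpha = 0.05. fail to reject H0.

W+ = 23.5, W- = 21.5, W = min = 21.5, p = 0.905198, fail to reject H0.


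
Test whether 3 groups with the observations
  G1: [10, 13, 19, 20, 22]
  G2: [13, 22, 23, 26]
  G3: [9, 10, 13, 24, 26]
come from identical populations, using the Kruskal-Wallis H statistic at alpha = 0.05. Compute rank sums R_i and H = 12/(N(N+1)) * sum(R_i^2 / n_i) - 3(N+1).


Step 1: Combine all N = 14 observations and assign midranks.
sorted (value, group, rank): (9,G3,1), (10,G1,2.5), (10,G3,2.5), (13,G1,5), (13,G2,5), (13,G3,5), (19,G1,7), (20,G1,8), (22,G1,9.5), (22,G2,9.5), (23,G2,11), (24,G3,12), (26,G2,13.5), (26,G3,13.5)
Step 2: Sum ranks within each group.
R_1 = 32 (n_1 = 5)
R_2 = 39 (n_2 = 4)
R_3 = 34 (n_3 = 5)
Step 3: H = 12/(N(N+1)) * sum(R_i^2/n_i) - 3(N+1)
     = 12/(14*15) * (32^2/5 + 39^2/4 + 34^2/5) - 3*15
     = 0.057143 * 816.25 - 45
     = 1.642857.
Step 4: Ties present; correction factor C = 1 - 42/(14^3 - 14) = 0.984615. Corrected H = 1.642857 / 0.984615 = 1.668527.
Step 5: Under H0, H ~ chi^2(2); p-value = 0.434194.
Step 6: alpha = 0.05. fail to reject H0.

H = 1.6685, df = 2, p = 0.434194, fail to reject H0.


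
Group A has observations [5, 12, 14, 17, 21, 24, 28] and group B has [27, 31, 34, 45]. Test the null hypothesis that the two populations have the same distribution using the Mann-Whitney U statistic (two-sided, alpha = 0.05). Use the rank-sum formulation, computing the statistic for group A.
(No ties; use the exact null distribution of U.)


Step 1: Combine and sort all 11 observations; assign midranks.
sorted (value, group): (5,X), (12,X), (14,X), (17,X), (21,X), (24,X), (27,Y), (28,X), (31,Y), (34,Y), (45,Y)
ranks: 5->1, 12->2, 14->3, 17->4, 21->5, 24->6, 27->7, 28->8, 31->9, 34->10, 45->11
Step 2: Rank sum for X: R1 = 1 + 2 + 3 + 4 + 5 + 6 + 8 = 29.
Step 3: U_X = R1 - n1(n1+1)/2 = 29 - 7*8/2 = 29 - 28 = 1.
       U_Y = n1*n2 - U_X = 28 - 1 = 27.
Step 4: No ties, so the exact null distribution of U (based on enumerating the C(11,7) = 330 equally likely rank assignments) gives the two-sided p-value.
Step 5: p-value = 0.012121; compare to alpha = 0.05. reject H0.

U_X = 1, p = 0.012121, reject H0 at alpha = 0.05.


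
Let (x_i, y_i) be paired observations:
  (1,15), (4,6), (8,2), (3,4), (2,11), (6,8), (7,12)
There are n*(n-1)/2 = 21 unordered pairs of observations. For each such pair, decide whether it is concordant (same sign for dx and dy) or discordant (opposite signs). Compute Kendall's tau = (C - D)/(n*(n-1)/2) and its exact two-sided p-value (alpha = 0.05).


Step 1: Enumerate the 21 unordered pairs (i,j) with i<j and classify each by sign(x_j-x_i) * sign(y_j-y_i).
  (1,2):dx=+3,dy=-9->D; (1,3):dx=+7,dy=-13->D; (1,4):dx=+2,dy=-11->D; (1,5):dx=+1,dy=-4->D
  (1,6):dx=+5,dy=-7->D; (1,7):dx=+6,dy=-3->D; (2,3):dx=+4,dy=-4->D; (2,4):dx=-1,dy=-2->C
  (2,5):dx=-2,dy=+5->D; (2,6):dx=+2,dy=+2->C; (2,7):dx=+3,dy=+6->C; (3,4):dx=-5,dy=+2->D
  (3,5):dx=-6,dy=+9->D; (3,6):dx=-2,dy=+6->D; (3,7):dx=-1,dy=+10->D; (4,5):dx=-1,dy=+7->D
  (4,6):dx=+3,dy=+4->C; (4,7):dx=+4,dy=+8->C; (5,6):dx=+4,dy=-3->D; (5,7):dx=+5,dy=+1->C
  (6,7):dx=+1,dy=+4->C
Step 2: C = 7, D = 14, total pairs = 21.
Step 3: tau = (C - D)/(n(n-1)/2) = (7 - 14)/21 = -0.333333.
Step 4: Exact two-sided p-value (enumerate n! = 5040 permutations of y under H0): p = 0.381349.
Step 5: alpha = 0.05. fail to reject H0.

tau_b = -0.3333 (C=7, D=14), p = 0.381349, fail to reject H0.


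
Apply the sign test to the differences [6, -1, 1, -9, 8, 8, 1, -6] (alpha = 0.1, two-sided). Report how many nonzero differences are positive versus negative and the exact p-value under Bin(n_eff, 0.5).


Step 1: Discard zero differences. Original n = 8; n_eff = number of nonzero differences = 8.
Nonzero differences (with sign): +6, -1, +1, -9, +8, +8, +1, -6
Step 2: Count signs: positive = 5, negative = 3.
Step 3: Under H0: P(positive) = 0.5, so the number of positives S ~ Bin(8, 0.5).
Step 4: Two-sided exact p-value = sum of Bin(8,0.5) probabilities at or below the observed probability = 0.726562.
Step 5: alpha = 0.1. fail to reject H0.

n_eff = 8, pos = 5, neg = 3, p = 0.726562, fail to reject H0.


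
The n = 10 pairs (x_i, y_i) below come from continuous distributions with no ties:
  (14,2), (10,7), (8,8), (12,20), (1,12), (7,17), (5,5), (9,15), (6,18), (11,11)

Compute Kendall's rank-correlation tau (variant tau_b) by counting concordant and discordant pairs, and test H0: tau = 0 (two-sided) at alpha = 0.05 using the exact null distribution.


Step 1: Enumerate the 45 unordered pairs (i,j) with i<j and classify each by sign(x_j-x_i) * sign(y_j-y_i).
  (1,2):dx=-4,dy=+5->D; (1,3):dx=-6,dy=+6->D; (1,4):dx=-2,dy=+18->D; (1,5):dx=-13,dy=+10->D
  (1,6):dx=-7,dy=+15->D; (1,7):dx=-9,dy=+3->D; (1,8):dx=-5,dy=+13->D; (1,9):dx=-8,dy=+16->D
  (1,10):dx=-3,dy=+9->D; (2,3):dx=-2,dy=+1->D; (2,4):dx=+2,dy=+13->C; (2,5):dx=-9,dy=+5->D
  (2,6):dx=-3,dy=+10->D; (2,7):dx=-5,dy=-2->C; (2,8):dx=-1,dy=+8->D; (2,9):dx=-4,dy=+11->D
  (2,10):dx=+1,dy=+4->C; (3,4):dx=+4,dy=+12->C; (3,5):dx=-7,dy=+4->D; (3,6):dx=-1,dy=+9->D
  (3,7):dx=-3,dy=-3->C; (3,8):dx=+1,dy=+7->C; (3,9):dx=-2,dy=+10->D; (3,10):dx=+3,dy=+3->C
  (4,5):dx=-11,dy=-8->C; (4,6):dx=-5,dy=-3->C; (4,7):dx=-7,dy=-15->C; (4,8):dx=-3,dy=-5->C
  (4,9):dx=-6,dy=-2->C; (4,10):dx=-1,dy=-9->C; (5,6):dx=+6,dy=+5->C; (5,7):dx=+4,dy=-7->D
  (5,8):dx=+8,dy=+3->C; (5,9):dx=+5,dy=+6->C; (5,10):dx=+10,dy=-1->D; (6,7):dx=-2,dy=-12->C
  (6,8):dx=+2,dy=-2->D; (6,9):dx=-1,dy=+1->D; (6,10):dx=+4,dy=-6->D; (7,8):dx=+4,dy=+10->C
  (7,9):dx=+1,dy=+13->C; (7,10):dx=+6,dy=+6->C; (8,9):dx=-3,dy=+3->D; (8,10):dx=+2,dy=-4->D
  (9,10):dx=+5,dy=-7->D
Step 2: C = 20, D = 25, total pairs = 45.
Step 3: tau = (C - D)/(n(n-1)/2) = (20 - 25)/45 = -0.111111.
Step 4: Exact two-sided p-value (enumerate n! = 3628800 permutations of y under H0): p = 0.727490.
Step 5: alpha = 0.05. fail to reject H0.

tau_b = -0.1111 (C=20, D=25), p = 0.727490, fail to reject H0.


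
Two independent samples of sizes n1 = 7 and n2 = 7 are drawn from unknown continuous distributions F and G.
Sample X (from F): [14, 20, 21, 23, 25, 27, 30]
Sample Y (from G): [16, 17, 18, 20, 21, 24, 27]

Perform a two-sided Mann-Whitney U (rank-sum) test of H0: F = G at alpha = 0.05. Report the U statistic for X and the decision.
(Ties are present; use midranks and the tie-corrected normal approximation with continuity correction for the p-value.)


Step 1: Combine and sort all 14 observations; assign midranks.
sorted (value, group): (14,X), (16,Y), (17,Y), (18,Y), (20,X), (20,Y), (21,X), (21,Y), (23,X), (24,Y), (25,X), (27,X), (27,Y), (30,X)
ranks: 14->1, 16->2, 17->3, 18->4, 20->5.5, 20->5.5, 21->7.5, 21->7.5, 23->9, 24->10, 25->11, 27->12.5, 27->12.5, 30->14
Step 2: Rank sum for X: R1 = 1 + 5.5 + 7.5 + 9 + 11 + 12.5 + 14 = 60.5.
Step 3: U_X = R1 - n1(n1+1)/2 = 60.5 - 7*8/2 = 60.5 - 28 = 32.5.
       U_Y = n1*n2 - U_X = 49 - 32.5 = 16.5.
Step 4: Ties are present, so use the tie-corrected normal approximation (with continuity correction) for the p-value.
Step 5: p-value = 0.336306; compare to alpha = 0.05. fail to reject H0.

U_X = 32.5, p = 0.336306, fail to reject H0 at alpha = 0.05.


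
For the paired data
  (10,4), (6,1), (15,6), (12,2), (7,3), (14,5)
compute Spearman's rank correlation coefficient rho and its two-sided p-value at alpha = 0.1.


Step 1: Rank x and y separately (midranks; no ties here).
rank(x): 10->3, 6->1, 15->6, 12->4, 7->2, 14->5
rank(y): 4->4, 1->1, 6->6, 2->2, 3->3, 5->5
Step 2: d_i = R_x(i) - R_y(i); compute d_i^2.
  (3-4)^2=1, (1-1)^2=0, (6-6)^2=0, (4-2)^2=4, (2-3)^2=1, (5-5)^2=0
sum(d^2) = 6.
Step 3: rho = 1 - 6*6 / (6*(6^2 - 1)) = 1 - 36/210 = 0.828571.
Step 4: Under H0, t = rho * sqrt((n-2)/(1-rho^2)) = 2.9598 ~ t(4).
Step 5: Two-sided p-value from the t-distribution with 4 df = 0.041563.
Step 6: alpha = 0.1. reject H0.

rho = 0.8286, p = 0.041563, reject H0 at alpha = 0.1.


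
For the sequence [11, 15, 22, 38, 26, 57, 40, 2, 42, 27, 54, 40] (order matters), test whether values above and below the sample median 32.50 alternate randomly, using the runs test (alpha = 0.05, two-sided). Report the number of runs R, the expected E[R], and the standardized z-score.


Step 1: Compute median = 32.50; label A = above, B = below.
Labels in order: BBBABAABABAA  (n_A = 6, n_B = 6)
Step 2: Count runs R = 8.
Step 3: Under H0 (random ordering), E[R] = 2*n_A*n_B/(n_A+n_B) + 1 = 2*6*6/12 + 1 = 7.0000.
        Var[R] = 2*n_A*n_B*(2*n_A*n_B - n_A - n_B) / ((n_A+n_B)^2 * (n_A+n_B-1)) = 4320/1584 = 2.7273.
        SD[R] = 1.6514.
Step 4: Continuity-corrected z = (R - 0.5 - E[R]) / SD[R] = (8 - 0.5 - 7.0000) / 1.6514 = 0.3028.
Step 5: Two-sided p-value via normal approximation = 2*(1 - Phi(|z|)) = 0.762069.
Step 6: alpha = 0.05. fail to reject H0.

R = 8, z = 0.3028, p = 0.762069, fail to reject H0.


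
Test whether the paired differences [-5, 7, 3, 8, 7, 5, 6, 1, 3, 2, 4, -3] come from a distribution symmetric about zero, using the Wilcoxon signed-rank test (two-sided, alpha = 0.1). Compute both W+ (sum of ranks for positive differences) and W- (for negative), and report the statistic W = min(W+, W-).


Step 1: Drop any zero differences (none here) and take |d_i|.
|d| = [5, 7, 3, 8, 7, 5, 6, 1, 3, 2, 4, 3]
Step 2: Midrank |d_i| (ties get averaged ranks).
ranks: |5|->7.5, |7|->10.5, |3|->4, |8|->12, |7|->10.5, |5|->7.5, |6|->9, |1|->1, |3|->4, |2|->2, |4|->6, |3|->4
Step 3: Attach original signs; sum ranks with positive sign and with negative sign.
W+ = 10.5 + 4 + 12 + 10.5 + 7.5 + 9 + 1 + 4 + 2 + 6 = 66.5
W- = 7.5 + 4 = 11.5
(Check: W+ + W- = 78 should equal n(n+1)/2 = 78.)
Step 4: Test statistic W = min(W+, W-) = 11.5.
Step 5: Ties in |d|, so use the tie-corrected normal approximation.
        E[W] = n(n+1)/4 = 12*13/4 = 39.
        Tie groups: |d|=3 (t=3), |d|=5 (t=2), |d|=7 (t=2); sum(t^3 - t) = 36.
        Var[W] = n(n+1)(2n+1)/24 - sum(t^3-t)/48 = 3900/24 - 36/48 = 161.75.
        z = (W - E[W]) / sqrt(Var[W]) = (11.5 - 39) / 12.7181 = -2.1623.
        Two-sided p = 2*Phi(z) = 0.030597.
Step 6: alpha = 0.1. reject H0.

W+ = 66.5, W- = 11.5, W = min = 11.5, p = 0.030597, reject H0.


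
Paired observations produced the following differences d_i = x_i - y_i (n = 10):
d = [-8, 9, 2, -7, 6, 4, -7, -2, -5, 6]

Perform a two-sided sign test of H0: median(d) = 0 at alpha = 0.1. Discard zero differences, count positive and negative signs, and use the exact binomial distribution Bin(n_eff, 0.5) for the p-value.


Step 1: Discard zero differences. Original n = 10; n_eff = number of nonzero differences = 10.
Nonzero differences (with sign): -8, +9, +2, -7, +6, +4, -7, -2, -5, +6
Step 2: Count signs: positive = 5, negative = 5.
Step 3: Under H0: P(positive) = 0.5, so the number of positives S ~ Bin(10, 0.5).
Step 4: Two-sided exact p-value = sum of Bin(10,0.5) probabilities at or below the observed probability = 1.000000.
Step 5: alpha = 0.1. fail to reject H0.

n_eff = 10, pos = 5, neg = 5, p = 1.000000, fail to reject H0.


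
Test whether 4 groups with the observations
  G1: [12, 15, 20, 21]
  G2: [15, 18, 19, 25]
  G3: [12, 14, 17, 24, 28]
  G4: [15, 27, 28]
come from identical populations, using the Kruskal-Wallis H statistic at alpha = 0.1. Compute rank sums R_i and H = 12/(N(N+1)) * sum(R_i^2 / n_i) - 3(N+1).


Step 1: Combine all N = 16 observations and assign midranks.
sorted (value, group, rank): (12,G1,1.5), (12,G3,1.5), (14,G3,3), (15,G1,5), (15,G2,5), (15,G4,5), (17,G3,7), (18,G2,8), (19,G2,9), (20,G1,10), (21,G1,11), (24,G3,12), (25,G2,13), (27,G4,14), (28,G3,15.5), (28,G4,15.5)
Step 2: Sum ranks within each group.
R_1 = 27.5 (n_1 = 4)
R_2 = 35 (n_2 = 4)
R_3 = 39 (n_3 = 5)
R_4 = 34.5 (n_4 = 3)
Step 3: H = 12/(N(N+1)) * sum(R_i^2/n_i) - 3(N+1)
     = 12/(16*17) * (27.5^2/4 + 35^2/4 + 39^2/5 + 34.5^2/3) - 3*17
     = 0.044118 * 1196.26 - 51
     = 1.776287.
Step 4: Ties present; correction factor C = 1 - 36/(16^3 - 16) = 0.991176. Corrected H = 1.776287 / 0.991176 = 1.792099.
Step 5: Under H0, H ~ chi^2(3); p-value = 0.616656.
Step 6: alpha = 0.1. fail to reject H0.

H = 1.7921, df = 3, p = 0.616656, fail to reject H0.


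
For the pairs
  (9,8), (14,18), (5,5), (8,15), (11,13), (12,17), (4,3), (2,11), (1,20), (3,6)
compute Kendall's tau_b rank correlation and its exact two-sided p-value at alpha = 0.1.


Step 1: Enumerate the 45 unordered pairs (i,j) with i<j and classify each by sign(x_j-x_i) * sign(y_j-y_i).
  (1,2):dx=+5,dy=+10->C; (1,3):dx=-4,dy=-3->C; (1,4):dx=-1,dy=+7->D; (1,5):dx=+2,dy=+5->C
  (1,6):dx=+3,dy=+9->C; (1,7):dx=-5,dy=-5->C; (1,8):dx=-7,dy=+3->D; (1,9):dx=-8,dy=+12->D
  (1,10):dx=-6,dy=-2->C; (2,3):dx=-9,dy=-13->C; (2,4):dx=-6,dy=-3->C; (2,5):dx=-3,dy=-5->C
  (2,6):dx=-2,dy=-1->C; (2,7):dx=-10,dy=-15->C; (2,8):dx=-12,dy=-7->C; (2,9):dx=-13,dy=+2->D
  (2,10):dx=-11,dy=-12->C; (3,4):dx=+3,dy=+10->C; (3,5):dx=+6,dy=+8->C; (3,6):dx=+7,dy=+12->C
  (3,7):dx=-1,dy=-2->C; (3,8):dx=-3,dy=+6->D; (3,9):dx=-4,dy=+15->D; (3,10):dx=-2,dy=+1->D
  (4,5):dx=+3,dy=-2->D; (4,6):dx=+4,dy=+2->C; (4,7):dx=-4,dy=-12->C; (4,8):dx=-6,dy=-4->C
  (4,9):dx=-7,dy=+5->D; (4,10):dx=-5,dy=-9->C; (5,6):dx=+1,dy=+4->C; (5,7):dx=-7,dy=-10->C
  (5,8):dx=-9,dy=-2->C; (5,9):dx=-10,dy=+7->D; (5,10):dx=-8,dy=-7->C; (6,7):dx=-8,dy=-14->C
  (6,8):dx=-10,dy=-6->C; (6,9):dx=-11,dy=+3->D; (6,10):dx=-9,dy=-11->C; (7,8):dx=-2,dy=+8->D
  (7,9):dx=-3,dy=+17->D; (7,10):dx=-1,dy=+3->D; (8,9):dx=-1,dy=+9->D; (8,10):dx=+1,dy=-5->D
  (9,10):dx=+2,dy=-14->D
Step 2: C = 28, D = 17, total pairs = 45.
Step 3: tau = (C - D)/(n(n-1)/2) = (28 - 17)/45 = 0.244444.
Step 4: Exact two-sided p-value (enumerate n! = 3628800 permutations of y under H0): p = 0.380720.
Step 5: alpha = 0.1. fail to reject H0.

tau_b = 0.2444 (C=28, D=17), p = 0.380720, fail to reject H0.


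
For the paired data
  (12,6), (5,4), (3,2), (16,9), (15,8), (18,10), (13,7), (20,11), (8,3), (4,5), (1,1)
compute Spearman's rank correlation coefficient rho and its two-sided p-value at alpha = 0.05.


Step 1: Rank x and y separately (midranks; no ties here).
rank(x): 12->6, 5->4, 3->2, 16->9, 15->8, 18->10, 13->7, 20->11, 8->5, 4->3, 1->1
rank(y): 6->6, 4->4, 2->2, 9->9, 8->8, 10->10, 7->7, 11->11, 3->3, 5->5, 1->1
Step 2: d_i = R_x(i) - R_y(i); compute d_i^2.
  (6-6)^2=0, (4-4)^2=0, (2-2)^2=0, (9-9)^2=0, (8-8)^2=0, (10-10)^2=0, (7-7)^2=0, (11-11)^2=0, (5-3)^2=4, (3-5)^2=4, (1-1)^2=0
sum(d^2) = 8.
Step 3: rho = 1 - 6*8 / (11*(11^2 - 1)) = 1 - 48/1320 = 0.963636.
Step 4: Under H0, t = rho * sqrt((n-2)/(1-rho^2)) = 10.8186 ~ t(9).
Step 5: Two-sided p-value from the t-distribution with 9 df = 0.000002.
Step 6: alpha = 0.05. reject H0.

rho = 0.9636, p = 0.000002, reject H0 at alpha = 0.05.


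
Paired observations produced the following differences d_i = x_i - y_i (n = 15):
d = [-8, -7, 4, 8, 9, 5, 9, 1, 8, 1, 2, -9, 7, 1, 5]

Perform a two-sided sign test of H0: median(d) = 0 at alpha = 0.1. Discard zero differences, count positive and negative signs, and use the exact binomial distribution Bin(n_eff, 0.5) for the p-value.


Step 1: Discard zero differences. Original n = 15; n_eff = number of nonzero differences = 15.
Nonzero differences (with sign): -8, -7, +4, +8, +9, +5, +9, +1, +8, +1, +2, -9, +7, +1, +5
Step 2: Count signs: positive = 12, negative = 3.
Step 3: Under H0: P(positive) = 0.5, so the number of positives S ~ Bin(15, 0.5).
Step 4: Two-sided exact p-value = sum of Bin(15,0.5) probabilities at or below the observed probability = 0.035156.
Step 5: alpha = 0.1. reject H0.

n_eff = 15, pos = 12, neg = 3, p = 0.035156, reject H0.
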